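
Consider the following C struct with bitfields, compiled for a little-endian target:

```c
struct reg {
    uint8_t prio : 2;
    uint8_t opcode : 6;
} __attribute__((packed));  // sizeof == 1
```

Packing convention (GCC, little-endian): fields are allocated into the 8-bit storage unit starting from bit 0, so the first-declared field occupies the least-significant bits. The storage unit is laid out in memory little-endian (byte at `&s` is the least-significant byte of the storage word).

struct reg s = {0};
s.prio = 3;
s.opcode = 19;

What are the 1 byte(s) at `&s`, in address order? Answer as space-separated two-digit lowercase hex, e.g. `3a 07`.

prio:2 = 3 → 0x3 << 0 → word 0x03
opcode:6 = 19 → 0x13 << 2 → word 0x4f
word = 0x4f → little-endian bytes:
  [0]=0x4f

4f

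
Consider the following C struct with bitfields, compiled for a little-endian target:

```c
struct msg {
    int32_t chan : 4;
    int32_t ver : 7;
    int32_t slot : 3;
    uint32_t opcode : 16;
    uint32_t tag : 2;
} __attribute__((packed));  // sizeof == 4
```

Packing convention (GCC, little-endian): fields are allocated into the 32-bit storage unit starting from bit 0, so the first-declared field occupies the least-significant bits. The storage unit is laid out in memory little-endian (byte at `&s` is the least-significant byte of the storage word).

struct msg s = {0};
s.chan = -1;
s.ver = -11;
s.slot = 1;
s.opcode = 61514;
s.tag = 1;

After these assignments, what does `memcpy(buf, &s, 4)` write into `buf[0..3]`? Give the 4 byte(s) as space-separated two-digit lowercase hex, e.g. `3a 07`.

5f 8f 12 7c

chan (4b) val=-1 bits=0xf at bit 0: 0x0000000f
ver (7b) val=-11 bits=0x75 at bit 4: 0x0000075f
slot (3b) val=1 bits=0x1 at bit 11: 0x00000f5f
opcode (16b) val=61514 bits=0xf04a at bit 14: 0x3c128f5f
tag (2b) val=1 bits=0x1 at bit 30: 0x7c128f5f
word = 0x7c128f5f → little-endian bytes:
  [0]=0x5f  [1]=0x8f  [2]=0x12  [3]=0x7c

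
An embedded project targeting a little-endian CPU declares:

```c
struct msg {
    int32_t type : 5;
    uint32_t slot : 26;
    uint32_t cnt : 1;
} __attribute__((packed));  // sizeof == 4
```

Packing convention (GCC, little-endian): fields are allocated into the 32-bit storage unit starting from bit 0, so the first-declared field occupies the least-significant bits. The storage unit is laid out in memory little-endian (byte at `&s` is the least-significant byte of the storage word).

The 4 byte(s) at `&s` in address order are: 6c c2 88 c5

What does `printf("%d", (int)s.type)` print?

[0]=0x6c [1]=0xc2 [2]=0x88 [3]=0xc5 (little-endian) → word 0xc588c26c
type [0+:5] = (word>>0) & 0x1f = 12  ←
slot [5+:26] = (word>>5) & 0x3ffffff = 36455955
cnt [31+:1] = (word>>31) & 0x1 = 1
type signed 5b, MSB=0: value = 12

12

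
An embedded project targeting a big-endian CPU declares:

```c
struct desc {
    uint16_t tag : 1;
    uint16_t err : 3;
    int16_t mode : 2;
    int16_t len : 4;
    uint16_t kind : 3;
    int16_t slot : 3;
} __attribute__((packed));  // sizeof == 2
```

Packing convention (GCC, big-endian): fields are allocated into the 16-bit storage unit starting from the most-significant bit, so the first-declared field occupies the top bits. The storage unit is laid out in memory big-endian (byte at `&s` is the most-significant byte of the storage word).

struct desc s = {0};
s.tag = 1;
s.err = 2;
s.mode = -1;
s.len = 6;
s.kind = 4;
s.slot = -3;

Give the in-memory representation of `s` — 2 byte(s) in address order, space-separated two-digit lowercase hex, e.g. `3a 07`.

tag (1b) val=1 bits=0x1 at bit 15: 0x8000
err (3b) val=2 bits=0x2 at bit 12: 0xa000
mode (2b) val=-1 bits=0x3 at bit 10: 0xac00
len (4b) val=6 bits=0x6 at bit 6: 0xad80
kind (3b) val=4 bits=0x4 at bit 3: 0xada0
slot (3b) val=-3 bits=0x5 at bit 0: 0xada5
word = 0xada5 → big-endian bytes:
  [0]=0xad  [1]=0xa5

ad a5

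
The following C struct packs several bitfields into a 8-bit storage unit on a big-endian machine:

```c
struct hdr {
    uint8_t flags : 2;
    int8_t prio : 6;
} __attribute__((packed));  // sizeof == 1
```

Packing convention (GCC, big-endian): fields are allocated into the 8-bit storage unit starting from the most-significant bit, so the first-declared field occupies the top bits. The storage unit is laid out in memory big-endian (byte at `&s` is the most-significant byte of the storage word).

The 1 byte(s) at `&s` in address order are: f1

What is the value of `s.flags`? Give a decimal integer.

3

[0]=0xf1 (big-endian) → word 0xf1
flags [6+:2] = (word>>6) & 0x3 = 3  ←
prio [0+:6] = (word>>0) & 0x3f = 49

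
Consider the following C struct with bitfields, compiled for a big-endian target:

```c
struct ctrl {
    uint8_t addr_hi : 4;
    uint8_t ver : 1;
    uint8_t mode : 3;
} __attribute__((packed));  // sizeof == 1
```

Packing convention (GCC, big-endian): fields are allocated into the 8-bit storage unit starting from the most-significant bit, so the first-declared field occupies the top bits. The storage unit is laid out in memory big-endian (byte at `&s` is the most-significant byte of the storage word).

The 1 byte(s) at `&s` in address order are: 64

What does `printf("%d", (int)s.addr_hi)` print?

[0]=0x64 (big-endian) → word 0x64
addr_hi [4+:4] = (word>>4) & 0xf = 6  ←
ver [3+:1] = (word>>3) & 0x1 = 0
mode [0+:3] = (word>>0) & 0x7 = 4

6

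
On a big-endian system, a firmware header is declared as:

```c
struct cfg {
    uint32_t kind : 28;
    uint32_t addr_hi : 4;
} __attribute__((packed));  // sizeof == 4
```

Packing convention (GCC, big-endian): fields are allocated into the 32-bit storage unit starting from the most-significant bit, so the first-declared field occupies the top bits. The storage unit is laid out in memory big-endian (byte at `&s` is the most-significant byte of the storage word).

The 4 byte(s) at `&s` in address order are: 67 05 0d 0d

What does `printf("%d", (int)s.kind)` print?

[0]=0x67 [1]=0x05 [2]=0x0d [3]=0x0d (big-endian) → word 0x67050d0d
kind [4+:28] = (word>>4) & 0xfffffff = 108024016  ←
addr_hi [0+:4] = (word>>0) & 0xf = 13

108024016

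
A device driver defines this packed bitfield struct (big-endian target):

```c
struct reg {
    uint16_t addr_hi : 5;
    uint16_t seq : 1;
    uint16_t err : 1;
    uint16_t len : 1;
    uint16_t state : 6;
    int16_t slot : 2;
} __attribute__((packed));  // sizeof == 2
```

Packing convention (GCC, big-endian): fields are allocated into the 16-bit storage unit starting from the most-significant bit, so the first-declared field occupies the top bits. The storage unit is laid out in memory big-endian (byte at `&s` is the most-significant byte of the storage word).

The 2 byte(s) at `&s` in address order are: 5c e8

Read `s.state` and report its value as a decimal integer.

58

[0]=0x5c [1]=0xe8 (big-endian) → word 0x5ce8
addr_hi:5 @ bit 11 → (0x5ce8>>11)&0x1f = 0xb
seq:1 @ bit 10 → (0x5ce8>>10)&0x1 = 0x1
err:1 @ bit 9 → (0x5ce8>>9)&0x1 = 0x0
len:1 @ bit 8 → (0x5ce8>>8)&0x1 = 0x0
state:6 @ bit 2 → (0x5ce8>>2)&0x3f = 0x3a  ←
slot:2 @ bit 0 → (0x5ce8>>0)&0x3 = 0x0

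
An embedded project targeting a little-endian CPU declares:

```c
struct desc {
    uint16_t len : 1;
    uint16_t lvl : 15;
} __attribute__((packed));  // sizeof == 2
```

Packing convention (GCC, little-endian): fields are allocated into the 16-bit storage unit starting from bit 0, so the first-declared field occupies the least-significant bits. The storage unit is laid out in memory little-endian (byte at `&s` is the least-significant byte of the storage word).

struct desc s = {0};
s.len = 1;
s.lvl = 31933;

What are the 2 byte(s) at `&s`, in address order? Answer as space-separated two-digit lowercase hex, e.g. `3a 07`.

7b f9

len (1b) val=1 bits=0x1 at bit 0: 0x0001
lvl (15b) val=31933 bits=0x7cbd at bit 1: 0xf97b
word = 0xf97b → little-endian bytes:
  [0]=0x7b  [1]=0xf9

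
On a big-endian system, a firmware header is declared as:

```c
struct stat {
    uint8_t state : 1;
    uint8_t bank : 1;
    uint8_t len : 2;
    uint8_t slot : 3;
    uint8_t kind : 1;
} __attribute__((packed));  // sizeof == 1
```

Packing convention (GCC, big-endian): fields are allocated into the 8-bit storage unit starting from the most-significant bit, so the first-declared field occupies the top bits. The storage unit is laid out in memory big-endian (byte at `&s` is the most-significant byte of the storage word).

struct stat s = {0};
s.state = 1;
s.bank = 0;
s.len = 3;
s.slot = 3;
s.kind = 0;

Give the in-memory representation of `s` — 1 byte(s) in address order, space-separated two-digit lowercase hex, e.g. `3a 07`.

state (1b) val=1 bits=0x1 at bit 7: 0x80
bank (1b) val=0 bits=0x0 at bit 6: 0x80
len (2b) val=3 bits=0x3 at bit 4: 0xb0
slot (3b) val=3 bits=0x3 at bit 1: 0xb6
kind (1b) val=0 bits=0x0 at bit 0: 0xb6
word = 0xb6 → big-endian bytes:
  [0]=0xb6

b6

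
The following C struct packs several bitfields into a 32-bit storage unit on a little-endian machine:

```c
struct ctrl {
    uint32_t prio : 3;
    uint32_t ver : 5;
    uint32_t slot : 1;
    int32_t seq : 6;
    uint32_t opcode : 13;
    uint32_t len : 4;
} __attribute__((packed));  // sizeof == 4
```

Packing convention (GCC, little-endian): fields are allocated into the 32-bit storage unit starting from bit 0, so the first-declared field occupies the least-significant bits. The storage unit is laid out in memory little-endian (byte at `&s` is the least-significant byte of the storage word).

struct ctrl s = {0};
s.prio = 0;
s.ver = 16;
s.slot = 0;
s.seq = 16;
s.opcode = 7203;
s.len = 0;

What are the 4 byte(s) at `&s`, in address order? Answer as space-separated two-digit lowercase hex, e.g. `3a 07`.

80 a0 11 0e

[0+:3] prio=0 & 0x7 = 0x0; word=0x00000000
[3+:5] ver=16 & 0x1f = 0x10; word=0x00000080
[8+:1] slot=0 & 0x1 = 0x0; word=0x00000080
[9+:6] seq=16 & 0x3f = 0x10; word=0x00002080
[15+:13] opcode=7203 & 0x1fff = 0x1c23; word=0x0e11a080
[28+:4] len=0 & 0xf = 0x0; word=0x0e11a080
word = 0x0e11a080 → little-endian bytes:
  [0]=0x80  [1]=0xa0  [2]=0x11  [3]=0x0e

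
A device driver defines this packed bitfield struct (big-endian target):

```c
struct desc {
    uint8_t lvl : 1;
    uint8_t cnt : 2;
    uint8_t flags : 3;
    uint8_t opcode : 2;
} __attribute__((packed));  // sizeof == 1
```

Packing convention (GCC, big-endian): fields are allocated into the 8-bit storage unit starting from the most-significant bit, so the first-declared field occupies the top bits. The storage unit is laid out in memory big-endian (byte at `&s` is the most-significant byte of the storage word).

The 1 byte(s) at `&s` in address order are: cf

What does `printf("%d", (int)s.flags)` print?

[0]=0xcf (big-endian) → word 0xcf
lvl [7+:1] = (word>>7) & 0x1 = 1
cnt [5+:2] = (word>>5) & 0x3 = 2
flags [2+:3] = (word>>2) & 0x7 = 3  ←
opcode [0+:2] = (word>>0) & 0x3 = 3

3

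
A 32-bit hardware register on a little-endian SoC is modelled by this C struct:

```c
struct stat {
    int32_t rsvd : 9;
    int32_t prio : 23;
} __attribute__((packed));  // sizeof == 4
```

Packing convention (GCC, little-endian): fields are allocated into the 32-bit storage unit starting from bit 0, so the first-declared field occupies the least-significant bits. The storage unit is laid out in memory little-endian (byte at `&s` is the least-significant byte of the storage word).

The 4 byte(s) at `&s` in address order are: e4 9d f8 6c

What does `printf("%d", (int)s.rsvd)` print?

[0]=0xe4 [1]=0x9d [2]=0xf8 [3]=0x6c (little-endian) → word 0x6cf89de4
rsvd:9 @ bit 0 → (0x6cf89de4>>0)&0x1ff = 0x1e4  ←
prio:23 @ bit 9 → (0x6cf89de4>>9)&0x7fffff = 0x367c4e
rsvd signed 9b, MSB=1: 484 - 512 = -28

-28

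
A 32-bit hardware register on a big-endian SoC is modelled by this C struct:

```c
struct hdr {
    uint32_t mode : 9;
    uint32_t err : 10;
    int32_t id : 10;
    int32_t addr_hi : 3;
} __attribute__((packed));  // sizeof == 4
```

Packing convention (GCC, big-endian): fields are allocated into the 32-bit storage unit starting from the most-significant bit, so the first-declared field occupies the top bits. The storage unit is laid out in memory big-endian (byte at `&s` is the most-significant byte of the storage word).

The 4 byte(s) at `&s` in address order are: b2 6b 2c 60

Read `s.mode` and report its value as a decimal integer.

[0]=0xb2 [1]=0x6b [2]=0x2c [3]=0x60 (big-endian) → word 0xb26b2c60
mode:9 @ bit 23 → (0xb26b2c60>>23)&0x1ff = 0x164  ←
err:10 @ bit 13 → (0xb26b2c60>>13)&0x3ff = 0x359
id:10 @ bit 3 → (0xb26b2c60>>3)&0x3ff = 0x18c
addr_hi:3 @ bit 0 → (0xb26b2c60>>0)&0x7 = 0x0

356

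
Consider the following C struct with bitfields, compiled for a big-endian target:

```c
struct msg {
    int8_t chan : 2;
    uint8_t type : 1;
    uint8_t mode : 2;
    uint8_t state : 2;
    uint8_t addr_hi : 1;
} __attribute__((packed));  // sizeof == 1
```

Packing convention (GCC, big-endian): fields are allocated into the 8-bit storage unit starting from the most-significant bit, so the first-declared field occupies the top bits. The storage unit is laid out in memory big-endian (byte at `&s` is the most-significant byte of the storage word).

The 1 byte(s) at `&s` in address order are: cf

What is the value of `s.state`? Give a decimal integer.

3

[0]=0xcf (big-endian) → word 0xcf
chan:2 @ bit 6 → (0xcf>>6)&0x3 = 0x3
type:1 @ bit 5 → (0xcf>>5)&0x1 = 0x0
mode:2 @ bit 3 → (0xcf>>3)&0x3 = 0x1
state:2 @ bit 1 → (0xcf>>1)&0x3 = 0x3  ←
addr_hi:1 @ bit 0 → (0xcf>>0)&0x1 = 0x1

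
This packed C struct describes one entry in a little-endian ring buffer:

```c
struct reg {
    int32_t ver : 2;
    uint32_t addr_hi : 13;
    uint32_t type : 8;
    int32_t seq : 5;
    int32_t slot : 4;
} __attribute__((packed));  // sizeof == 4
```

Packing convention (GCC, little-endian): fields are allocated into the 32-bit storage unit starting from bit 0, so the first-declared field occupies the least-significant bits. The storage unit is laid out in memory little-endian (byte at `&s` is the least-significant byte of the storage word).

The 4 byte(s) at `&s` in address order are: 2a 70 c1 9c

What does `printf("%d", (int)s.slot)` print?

[0]=0x2a [1]=0x70 [2]=0xc1 [3]=0x9c (little-endian) → word 0x9cc1702a
ver [0+:2] = (word>>0) & 0x3 = 2
addr_hi [2+:13] = (word>>2) & 0x1fff = 7178
type [15+:8] = (word>>15) & 0xff = 130
seq [23+:5] = (word>>23) & 0x1f = 25
slot [28+:4] = (word>>28) & 0xf = 9  ←
slot signed 4b, MSB=1: 9 - 16 = -7

-7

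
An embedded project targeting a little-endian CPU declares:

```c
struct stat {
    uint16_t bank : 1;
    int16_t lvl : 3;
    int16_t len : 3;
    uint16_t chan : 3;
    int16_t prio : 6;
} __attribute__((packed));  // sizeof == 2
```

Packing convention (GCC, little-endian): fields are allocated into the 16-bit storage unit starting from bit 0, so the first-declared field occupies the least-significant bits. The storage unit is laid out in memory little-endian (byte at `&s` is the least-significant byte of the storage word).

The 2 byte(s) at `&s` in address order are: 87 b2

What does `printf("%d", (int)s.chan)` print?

5

[0]=0x87 [1]=0xb2 (little-endian) → word 0xb287
bank:1 @ bit 0 → (0xb287>>0)&0x1 = 0x1
lvl:3 @ bit 1 → (0xb287>>1)&0x7 = 0x3
len:3 @ bit 4 → (0xb287>>4)&0x7 = 0x0
chan:3 @ bit 7 → (0xb287>>7)&0x7 = 0x5  ←
prio:6 @ bit 10 → (0xb287>>10)&0x3f = 0x2c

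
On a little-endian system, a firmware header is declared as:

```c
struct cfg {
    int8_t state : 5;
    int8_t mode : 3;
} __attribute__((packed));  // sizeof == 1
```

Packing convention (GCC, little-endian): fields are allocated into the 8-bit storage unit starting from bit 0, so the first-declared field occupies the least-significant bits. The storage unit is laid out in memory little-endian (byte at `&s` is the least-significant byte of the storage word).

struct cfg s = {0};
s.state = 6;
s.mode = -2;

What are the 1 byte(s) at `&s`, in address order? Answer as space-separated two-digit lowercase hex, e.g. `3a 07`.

[0+:5] state=6 & 0x1f = 0x6; word=0x06
[5+:3] mode=-2 & 0x7 = 0x6; word=0xc6
word = 0xc6 → little-endian bytes:
  [0]=0xc6

c6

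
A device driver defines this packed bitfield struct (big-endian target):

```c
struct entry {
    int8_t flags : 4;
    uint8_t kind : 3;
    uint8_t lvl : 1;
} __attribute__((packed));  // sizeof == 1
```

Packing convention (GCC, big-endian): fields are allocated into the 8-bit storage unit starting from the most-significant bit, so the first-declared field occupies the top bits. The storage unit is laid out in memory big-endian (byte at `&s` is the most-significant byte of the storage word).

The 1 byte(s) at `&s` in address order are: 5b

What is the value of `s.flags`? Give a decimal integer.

5

[0]=0x5b (big-endian) → word 0x5b
flags:4 @ bit 4 → (0x5b>>4)&0xf = 0x5  ←
kind:3 @ bit 1 → (0x5b>>1)&0x7 = 0x5
lvl:1 @ bit 0 → (0x5b>>0)&0x1 = 0x1
flags signed 4b, MSB=0: value = 5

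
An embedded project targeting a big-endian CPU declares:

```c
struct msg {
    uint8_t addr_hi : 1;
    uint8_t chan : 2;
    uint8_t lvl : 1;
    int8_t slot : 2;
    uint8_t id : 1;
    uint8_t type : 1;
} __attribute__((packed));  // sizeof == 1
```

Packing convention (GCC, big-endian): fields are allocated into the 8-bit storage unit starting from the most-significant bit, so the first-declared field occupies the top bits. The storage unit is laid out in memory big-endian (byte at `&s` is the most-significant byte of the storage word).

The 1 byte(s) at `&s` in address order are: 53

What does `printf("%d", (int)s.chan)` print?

2

[0]=0x53 (big-endian) → word 0x53
addr_hi [7+:1] = (word>>7) & 0x1 = 0
chan [5+:2] = (word>>5) & 0x3 = 2  ←
lvl [4+:1] = (word>>4) & 0x1 = 1
slot [2+:2] = (word>>2) & 0x3 = 0
id [1+:1] = (word>>1) & 0x1 = 1
type [0+:1] = (word>>0) & 0x1 = 1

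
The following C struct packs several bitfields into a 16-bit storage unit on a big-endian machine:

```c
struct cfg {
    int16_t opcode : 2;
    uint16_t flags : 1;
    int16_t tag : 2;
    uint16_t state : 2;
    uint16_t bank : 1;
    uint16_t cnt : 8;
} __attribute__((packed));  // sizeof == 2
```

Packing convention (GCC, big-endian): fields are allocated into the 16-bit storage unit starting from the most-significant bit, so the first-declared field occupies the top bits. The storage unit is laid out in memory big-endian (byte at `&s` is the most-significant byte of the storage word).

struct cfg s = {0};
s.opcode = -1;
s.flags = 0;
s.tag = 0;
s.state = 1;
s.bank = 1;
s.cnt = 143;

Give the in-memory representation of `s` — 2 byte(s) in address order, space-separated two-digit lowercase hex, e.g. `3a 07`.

c3 8f

opcode:2 = -1 → 0x3 << 14 → word 0xc000
flags:1 = 0 → 0x0 << 13 → word 0xc000
tag:2 = 0 → 0x0 << 11 → word 0xc000
state:2 = 1 → 0x1 << 9 → word 0xc200
bank:1 = 1 → 0x1 << 8 → word 0xc300
cnt:8 = 143 → 0x8f << 0 → word 0xc38f
word = 0xc38f → big-endian bytes:
  [0]=0xc3  [1]=0x8f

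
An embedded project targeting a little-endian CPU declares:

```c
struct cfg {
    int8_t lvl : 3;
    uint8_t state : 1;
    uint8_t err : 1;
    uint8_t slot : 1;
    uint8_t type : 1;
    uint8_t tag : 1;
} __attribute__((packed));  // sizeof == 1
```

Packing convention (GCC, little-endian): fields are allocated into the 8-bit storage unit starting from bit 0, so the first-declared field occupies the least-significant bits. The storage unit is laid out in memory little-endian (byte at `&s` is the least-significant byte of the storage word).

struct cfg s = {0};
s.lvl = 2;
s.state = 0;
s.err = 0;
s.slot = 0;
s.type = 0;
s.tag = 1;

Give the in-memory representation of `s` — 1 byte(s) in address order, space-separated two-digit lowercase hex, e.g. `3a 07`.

[0+:3] lvl=2 & 0x7 = 0x2; word=0x02
[3+:1] state=0 & 0x1 = 0x0; word=0x02
[4+:1] err=0 & 0x1 = 0x0; word=0x02
[5+:1] slot=0 & 0x1 = 0x0; word=0x02
[6+:1] type=0 & 0x1 = 0x0; word=0x02
[7+:1] tag=1 & 0x1 = 0x1; word=0x82
word = 0x82 → little-endian bytes:
  [0]=0x82

82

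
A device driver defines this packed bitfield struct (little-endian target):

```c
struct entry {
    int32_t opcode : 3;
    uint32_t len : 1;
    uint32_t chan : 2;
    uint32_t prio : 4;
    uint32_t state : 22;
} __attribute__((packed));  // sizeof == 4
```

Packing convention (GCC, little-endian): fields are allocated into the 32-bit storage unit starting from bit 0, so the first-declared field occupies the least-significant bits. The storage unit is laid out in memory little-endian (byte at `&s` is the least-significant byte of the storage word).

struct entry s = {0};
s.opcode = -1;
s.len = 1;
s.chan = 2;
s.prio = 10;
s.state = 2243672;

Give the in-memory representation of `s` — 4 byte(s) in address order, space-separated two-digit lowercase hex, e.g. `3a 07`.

af 62 f1 88

[0+:3] opcode=-1 & 0x7 = 0x7; word=0x00000007
[3+:1] len=1 & 0x1 = 0x1; word=0x0000000f
[4+:2] chan=2 & 0x3 = 0x2; word=0x0000002f
[6+:4] prio=10 & 0xf = 0xa; word=0x000002af
[10+:22] state=2243672 & 0x3fffff = 0x223c58; word=0x88f162af
word = 0x88f162af → little-endian bytes:
  [0]=0xaf  [1]=0x62  [2]=0xf1  [3]=0x88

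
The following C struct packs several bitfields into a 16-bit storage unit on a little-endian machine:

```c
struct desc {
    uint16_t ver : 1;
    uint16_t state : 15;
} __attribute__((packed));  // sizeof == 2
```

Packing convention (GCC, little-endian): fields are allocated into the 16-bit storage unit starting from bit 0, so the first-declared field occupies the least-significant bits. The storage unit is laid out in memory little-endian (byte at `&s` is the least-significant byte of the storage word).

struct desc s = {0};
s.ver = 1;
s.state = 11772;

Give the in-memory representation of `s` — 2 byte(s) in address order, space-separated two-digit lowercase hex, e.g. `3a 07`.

f9 5b

[0+:1] ver=1 & 0x1 = 0x1; word=0x0001
[1+:15] state=11772 & 0x7fff = 0x2dfc; word=0x5bf9
word = 0x5bf9 → little-endian bytes:
  [0]=0xf9  [1]=0x5b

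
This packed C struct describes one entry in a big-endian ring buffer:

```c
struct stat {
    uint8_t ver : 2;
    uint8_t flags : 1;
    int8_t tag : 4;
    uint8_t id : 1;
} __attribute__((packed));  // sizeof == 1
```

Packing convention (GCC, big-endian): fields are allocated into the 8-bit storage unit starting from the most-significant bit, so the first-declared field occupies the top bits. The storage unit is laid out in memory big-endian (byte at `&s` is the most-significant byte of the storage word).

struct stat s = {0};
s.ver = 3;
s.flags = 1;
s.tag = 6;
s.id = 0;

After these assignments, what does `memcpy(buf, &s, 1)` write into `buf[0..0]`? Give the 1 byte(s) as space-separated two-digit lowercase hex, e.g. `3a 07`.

[6+:2] ver=3 & 0x3 = 0x3; word=0xc0
[5+:1] flags=1 & 0x1 = 0x1; word=0xe0
[1+:4] tag=6 & 0xf = 0x6; word=0xec
[0+:1] id=0 & 0x1 = 0x0; word=0xec
word = 0xec → big-endian bytes:
  [0]=0xec

ec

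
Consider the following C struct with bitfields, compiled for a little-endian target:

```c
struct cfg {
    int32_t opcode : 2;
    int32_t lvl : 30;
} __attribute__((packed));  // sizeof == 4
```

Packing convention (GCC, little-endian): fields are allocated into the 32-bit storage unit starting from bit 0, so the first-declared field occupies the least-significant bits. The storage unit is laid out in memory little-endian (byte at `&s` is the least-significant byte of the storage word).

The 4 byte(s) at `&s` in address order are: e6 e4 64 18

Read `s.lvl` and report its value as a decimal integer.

102316345

[0]=0xe6 [1]=0xe4 [2]=0x64 [3]=0x18 (little-endian) → word 0x1864e4e6
opcode:2 @ bit 0 → (0x1864e4e6>>0)&0x3 = 0x2
lvl:30 @ bit 2 → (0x1864e4e6>>2)&0x3fffffff = 0x6193939  ←
lvl signed 30b, MSB=0: value = 102316345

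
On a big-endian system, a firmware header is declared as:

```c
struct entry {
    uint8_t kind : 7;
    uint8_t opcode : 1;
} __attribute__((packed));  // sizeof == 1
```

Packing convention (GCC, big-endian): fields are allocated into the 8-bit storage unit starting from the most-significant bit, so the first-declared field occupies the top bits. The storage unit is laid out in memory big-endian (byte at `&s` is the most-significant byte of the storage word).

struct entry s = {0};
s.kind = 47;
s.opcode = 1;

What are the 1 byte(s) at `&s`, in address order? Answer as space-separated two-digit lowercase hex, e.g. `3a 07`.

5f

kind:7 = 47 → 0x2f << 1 → word 0x5e
opcode:1 = 1 → 0x1 << 0 → word 0x5f
word = 0x5f → big-endian bytes:
  [0]=0x5f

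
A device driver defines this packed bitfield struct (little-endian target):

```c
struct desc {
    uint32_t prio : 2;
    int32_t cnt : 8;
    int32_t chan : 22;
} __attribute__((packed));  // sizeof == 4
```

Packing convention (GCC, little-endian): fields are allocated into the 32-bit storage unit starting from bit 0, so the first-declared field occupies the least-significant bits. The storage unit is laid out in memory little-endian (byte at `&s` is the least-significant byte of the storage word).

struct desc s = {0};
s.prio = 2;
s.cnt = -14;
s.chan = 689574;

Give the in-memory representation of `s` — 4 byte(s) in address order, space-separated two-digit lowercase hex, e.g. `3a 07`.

ca 9b 16 2a

prio (2b) val=2 bits=0x2 at bit 0: 0x00000002
cnt (8b) val=-14 bits=0xf2 at bit 2: 0x000003ca
chan (22b) val=689574 bits=0xa85a6 at bit 10: 0x2a169bca
word = 0x2a169bca → little-endian bytes:
  [0]=0xca  [1]=0x9b  [2]=0x16  [3]=0x2a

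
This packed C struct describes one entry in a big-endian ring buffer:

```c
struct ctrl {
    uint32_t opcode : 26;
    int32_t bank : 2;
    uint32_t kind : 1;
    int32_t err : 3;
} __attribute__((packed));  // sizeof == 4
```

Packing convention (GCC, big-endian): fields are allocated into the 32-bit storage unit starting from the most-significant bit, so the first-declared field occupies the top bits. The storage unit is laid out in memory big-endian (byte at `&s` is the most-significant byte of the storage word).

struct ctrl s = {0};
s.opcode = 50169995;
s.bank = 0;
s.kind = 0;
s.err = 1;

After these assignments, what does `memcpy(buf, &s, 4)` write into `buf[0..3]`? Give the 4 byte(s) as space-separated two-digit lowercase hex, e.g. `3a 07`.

opcode (26b) val=50169995 bits=0x2fd888b at bit 6: 0xbf6222c0
bank (2b) val=0 bits=0x0 at bit 4: 0xbf6222c0
kind (1b) val=0 bits=0x0 at bit 3: 0xbf6222c0
err (3b) val=1 bits=0x1 at bit 0: 0xbf6222c1
word = 0xbf6222c1 → big-endian bytes:
  [0]=0xbf  [1]=0x62  [2]=0x22  [3]=0xc1

bf 62 22 c1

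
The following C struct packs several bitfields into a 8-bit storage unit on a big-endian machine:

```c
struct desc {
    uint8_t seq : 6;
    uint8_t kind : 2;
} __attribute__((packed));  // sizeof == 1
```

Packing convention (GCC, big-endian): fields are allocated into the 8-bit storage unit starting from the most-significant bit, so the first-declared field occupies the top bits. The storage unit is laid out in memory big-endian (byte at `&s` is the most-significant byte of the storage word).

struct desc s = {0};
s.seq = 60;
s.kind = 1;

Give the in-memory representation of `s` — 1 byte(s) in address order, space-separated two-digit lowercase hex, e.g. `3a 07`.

f1

seq (6b) val=60 bits=0x3c at bit 2: 0xf0
kind (2b) val=1 bits=0x1 at bit 0: 0xf1
word = 0xf1 → big-endian bytes:
  [0]=0xf1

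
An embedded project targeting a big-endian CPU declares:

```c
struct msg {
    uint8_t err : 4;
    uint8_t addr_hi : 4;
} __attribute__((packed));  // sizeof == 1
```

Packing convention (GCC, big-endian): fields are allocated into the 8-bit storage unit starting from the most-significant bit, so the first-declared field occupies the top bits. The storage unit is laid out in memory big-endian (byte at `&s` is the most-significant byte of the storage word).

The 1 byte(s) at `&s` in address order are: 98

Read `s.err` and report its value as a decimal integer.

[0]=0x98 (big-endian) → word 0x98
err [4+:4] = (word>>4) & 0xf = 9  ←
addr_hi [0+:4] = (word>>0) & 0xf = 8

9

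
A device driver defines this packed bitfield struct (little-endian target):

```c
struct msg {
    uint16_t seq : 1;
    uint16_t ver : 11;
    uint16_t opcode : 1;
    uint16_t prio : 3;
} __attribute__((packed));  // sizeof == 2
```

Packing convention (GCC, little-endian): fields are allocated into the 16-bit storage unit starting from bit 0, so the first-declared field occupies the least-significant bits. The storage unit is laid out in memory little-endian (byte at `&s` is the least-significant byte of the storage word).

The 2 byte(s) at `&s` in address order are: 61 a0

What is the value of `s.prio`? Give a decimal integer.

[0]=0x61 [1]=0xa0 (little-endian) → word 0xa061
seq:1 @ bit 0 → (0xa061>>0)&0x1 = 0x1
ver:11 @ bit 1 → (0xa061>>1)&0x7ff = 0x30
opcode:1 @ bit 12 → (0xa061>>12)&0x1 = 0x0
prio:3 @ bit 13 → (0xa061>>13)&0x7 = 0x5  ←

5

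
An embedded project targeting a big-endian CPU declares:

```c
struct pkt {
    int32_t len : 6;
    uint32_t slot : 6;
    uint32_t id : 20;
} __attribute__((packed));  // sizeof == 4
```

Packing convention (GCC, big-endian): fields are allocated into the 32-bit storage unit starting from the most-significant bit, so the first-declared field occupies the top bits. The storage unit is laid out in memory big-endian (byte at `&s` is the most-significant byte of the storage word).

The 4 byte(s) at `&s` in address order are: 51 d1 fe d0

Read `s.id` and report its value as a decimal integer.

[0]=0x51 [1]=0xd1 [2]=0xfe [3]=0xd0 (big-endian) → word 0x51d1fed0
len [26+:6] = (word>>26) & 0x3f = 20
slot [20+:6] = (word>>20) & 0x3f = 29
id [0+:20] = (word>>0) & 0xfffff = 130768  ←

130768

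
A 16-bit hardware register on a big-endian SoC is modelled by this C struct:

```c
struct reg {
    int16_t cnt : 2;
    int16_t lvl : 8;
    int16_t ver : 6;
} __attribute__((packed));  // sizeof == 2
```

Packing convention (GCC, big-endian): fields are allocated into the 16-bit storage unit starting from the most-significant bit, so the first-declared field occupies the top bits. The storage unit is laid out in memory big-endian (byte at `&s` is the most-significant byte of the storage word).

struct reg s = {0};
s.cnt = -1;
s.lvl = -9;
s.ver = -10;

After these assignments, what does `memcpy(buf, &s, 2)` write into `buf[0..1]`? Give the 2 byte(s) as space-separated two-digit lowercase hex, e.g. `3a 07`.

cnt:2 = -1 → 0x3 << 14 → word 0xc000
lvl:8 = -9 → 0xf7 << 6 → word 0xfdc0
ver:6 = -10 → 0x36 << 0 → word 0xfdf6
word = 0xfdf6 → big-endian bytes:
  [0]=0xfd  [1]=0xf6

fd f6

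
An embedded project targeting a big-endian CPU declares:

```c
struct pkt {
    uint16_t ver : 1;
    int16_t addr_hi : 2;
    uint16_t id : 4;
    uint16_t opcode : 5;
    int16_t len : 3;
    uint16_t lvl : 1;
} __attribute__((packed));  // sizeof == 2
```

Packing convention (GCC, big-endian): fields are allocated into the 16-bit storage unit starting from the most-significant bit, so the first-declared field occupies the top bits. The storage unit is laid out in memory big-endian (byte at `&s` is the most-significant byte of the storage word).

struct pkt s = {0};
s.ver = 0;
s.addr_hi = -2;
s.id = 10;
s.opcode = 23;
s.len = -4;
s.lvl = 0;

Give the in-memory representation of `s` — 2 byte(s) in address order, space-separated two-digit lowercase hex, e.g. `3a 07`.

[15+:1] ver=0 & 0x1 = 0x0; word=0x0000
[13+:2] addr_hi=-2 & 0x3 = 0x2; word=0x4000
[9+:4] id=10 & 0xf = 0xa; word=0x5400
[4+:5] opcode=23 & 0x1f = 0x17; word=0x5570
[1+:3] len=-4 & 0x7 = 0x4; word=0x5578
[0+:1] lvl=0 & 0x1 = 0x0; word=0x5578
word = 0x5578 → big-endian bytes:
  [0]=0x55  [1]=0x78

55 78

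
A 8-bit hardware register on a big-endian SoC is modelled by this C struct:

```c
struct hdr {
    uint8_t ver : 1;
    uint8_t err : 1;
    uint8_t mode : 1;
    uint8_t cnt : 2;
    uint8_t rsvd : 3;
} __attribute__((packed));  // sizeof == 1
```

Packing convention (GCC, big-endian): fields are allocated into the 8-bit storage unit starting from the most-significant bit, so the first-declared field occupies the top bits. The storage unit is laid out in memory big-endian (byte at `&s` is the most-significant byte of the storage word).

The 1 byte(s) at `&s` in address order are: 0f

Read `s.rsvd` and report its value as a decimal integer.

7

[0]=0x0f (big-endian) → word 0x0f
ver [7+:1] = (word>>7) & 0x1 = 0
err [6+:1] = (word>>6) & 0x1 = 0
mode [5+:1] = (word>>5) & 0x1 = 0
cnt [3+:2] = (word>>3) & 0x3 = 1
rsvd [0+:3] = (word>>0) & 0x7 = 7  ←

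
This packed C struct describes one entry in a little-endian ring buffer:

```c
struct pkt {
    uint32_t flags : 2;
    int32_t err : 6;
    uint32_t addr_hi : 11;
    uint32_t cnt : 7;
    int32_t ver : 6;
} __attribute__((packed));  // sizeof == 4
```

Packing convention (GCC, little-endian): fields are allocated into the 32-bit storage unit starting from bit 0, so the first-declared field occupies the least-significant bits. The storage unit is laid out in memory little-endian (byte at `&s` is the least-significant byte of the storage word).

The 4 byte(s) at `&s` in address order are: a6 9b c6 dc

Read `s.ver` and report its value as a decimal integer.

[0]=0xa6 [1]=0x9b [2]=0xc6 [3]=0xdc (little-endian) → word 0xdcc69ba6
flags:2 @ bit 0 → (0xdcc69ba6>>0)&0x3 = 0x2
err:6 @ bit 2 → (0xdcc69ba6>>2)&0x3f = 0x29
addr_hi:11 @ bit 8 → (0xdcc69ba6>>8)&0x7ff = 0x69b
cnt:7 @ bit 19 → (0xdcc69ba6>>19)&0x7f = 0x18
ver:6 @ bit 26 → (0xdcc69ba6>>26)&0x3f = 0x37  ←
ver signed 6b, MSB=1: 55 - 64 = -9

-9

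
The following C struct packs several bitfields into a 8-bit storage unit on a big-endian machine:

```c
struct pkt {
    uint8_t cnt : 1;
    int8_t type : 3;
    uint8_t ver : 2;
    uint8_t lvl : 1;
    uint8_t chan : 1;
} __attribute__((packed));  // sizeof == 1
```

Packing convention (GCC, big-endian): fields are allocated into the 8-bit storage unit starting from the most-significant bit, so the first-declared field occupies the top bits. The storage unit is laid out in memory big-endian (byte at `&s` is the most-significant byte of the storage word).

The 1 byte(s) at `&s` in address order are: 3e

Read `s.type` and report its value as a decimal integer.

3

[0]=0x3e (big-endian) → word 0x3e
cnt:1 @ bit 7 → (0x3e>>7)&0x1 = 0x0
type:3 @ bit 4 → (0x3e>>4)&0x7 = 0x3  ←
ver:2 @ bit 2 → (0x3e>>2)&0x3 = 0x3
lvl:1 @ bit 1 → (0x3e>>1)&0x1 = 0x1
chan:1 @ bit 0 → (0x3e>>0)&0x1 = 0x0
type signed 3b, MSB=0: value = 3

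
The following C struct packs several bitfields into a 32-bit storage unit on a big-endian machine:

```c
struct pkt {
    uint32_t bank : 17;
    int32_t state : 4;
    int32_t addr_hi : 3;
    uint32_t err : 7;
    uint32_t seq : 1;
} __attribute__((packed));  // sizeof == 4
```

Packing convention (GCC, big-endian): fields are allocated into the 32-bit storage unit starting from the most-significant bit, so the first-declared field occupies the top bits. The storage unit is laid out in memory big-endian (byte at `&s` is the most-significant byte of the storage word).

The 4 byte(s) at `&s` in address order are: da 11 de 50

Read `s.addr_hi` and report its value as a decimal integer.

-2

[0]=0xda [1]=0x11 [2]=0xde [3]=0x50 (big-endian) → word 0xda11de50
bank [15+:17] = (word>>15) & 0x1ffff = 111651
state [11+:4] = (word>>11) & 0xf = 11
addr_hi [8+:3] = (word>>8) & 0x7 = 6  ←
err [1+:7] = (word>>1) & 0x7f = 40
seq [0+:1] = (word>>0) & 0x1 = 0
addr_hi signed 3b, MSB=1: 6 - 8 = -2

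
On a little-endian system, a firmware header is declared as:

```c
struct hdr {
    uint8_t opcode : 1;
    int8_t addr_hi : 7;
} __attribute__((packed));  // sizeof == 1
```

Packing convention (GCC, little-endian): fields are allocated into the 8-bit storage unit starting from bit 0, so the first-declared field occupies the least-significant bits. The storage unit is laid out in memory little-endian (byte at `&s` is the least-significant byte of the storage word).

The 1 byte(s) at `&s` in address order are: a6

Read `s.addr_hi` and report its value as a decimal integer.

[0]=0xa6 (little-endian) → word 0xa6
opcode [0+:1] = (word>>0) & 0x1 = 0
addr_hi [1+:7] = (word>>1) & 0x7f = 83  ←
addr_hi signed 7b, MSB=1: 83 - 128 = -45

-45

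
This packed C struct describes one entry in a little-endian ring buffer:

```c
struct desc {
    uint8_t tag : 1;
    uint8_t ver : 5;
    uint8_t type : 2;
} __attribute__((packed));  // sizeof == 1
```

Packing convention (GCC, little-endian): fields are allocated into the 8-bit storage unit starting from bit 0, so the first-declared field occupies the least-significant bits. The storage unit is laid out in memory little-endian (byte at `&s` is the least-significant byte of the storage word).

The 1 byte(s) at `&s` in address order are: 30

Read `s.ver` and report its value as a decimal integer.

[0]=0x30 (little-endian) → word 0x30
tag [0+:1] = (word>>0) & 0x1 = 0
ver [1+:5] = (word>>1) & 0x1f = 24  ←
type [6+:2] = (word>>6) & 0x3 = 0

24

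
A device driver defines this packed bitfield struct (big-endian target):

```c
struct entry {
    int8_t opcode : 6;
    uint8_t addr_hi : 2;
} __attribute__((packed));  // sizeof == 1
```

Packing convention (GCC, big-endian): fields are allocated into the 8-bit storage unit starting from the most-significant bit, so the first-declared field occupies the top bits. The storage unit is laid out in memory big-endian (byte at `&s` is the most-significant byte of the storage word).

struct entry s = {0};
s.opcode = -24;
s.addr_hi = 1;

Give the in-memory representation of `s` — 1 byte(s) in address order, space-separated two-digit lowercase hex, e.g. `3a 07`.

opcode (6b) val=-24 bits=0x28 at bit 2: 0xa0
addr_hi (2b) val=1 bits=0x1 at bit 0: 0xa1
word = 0xa1 → big-endian bytes:
  [0]=0xa1

a1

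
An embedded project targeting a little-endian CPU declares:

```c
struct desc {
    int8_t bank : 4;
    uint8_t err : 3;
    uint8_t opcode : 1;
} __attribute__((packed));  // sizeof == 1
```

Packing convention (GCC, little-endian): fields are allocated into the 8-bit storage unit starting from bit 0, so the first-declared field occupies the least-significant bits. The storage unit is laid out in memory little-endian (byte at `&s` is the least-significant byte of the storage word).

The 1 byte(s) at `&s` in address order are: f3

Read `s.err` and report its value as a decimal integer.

[0]=0xf3 (little-endian) → word 0xf3
bank [0+:4] = (word>>0) & 0xf = 3
err [4+:3] = (word>>4) & 0x7 = 7  ←
opcode [7+:1] = (word>>7) & 0x1 = 1

7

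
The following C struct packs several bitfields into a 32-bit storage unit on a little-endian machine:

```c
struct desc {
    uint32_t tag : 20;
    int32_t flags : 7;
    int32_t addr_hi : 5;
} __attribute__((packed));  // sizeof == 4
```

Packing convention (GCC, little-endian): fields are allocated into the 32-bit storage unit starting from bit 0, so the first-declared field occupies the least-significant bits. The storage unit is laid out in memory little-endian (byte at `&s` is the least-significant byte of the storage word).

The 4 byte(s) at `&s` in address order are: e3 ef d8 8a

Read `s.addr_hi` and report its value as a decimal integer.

-15

[0]=0xe3 [1]=0xef [2]=0xd8 [3]=0x8a (little-endian) → word 0x8ad8efe3
tag [0+:20] = (word>>0) & 0xfffff = 585699
flags [20+:7] = (word>>20) & 0x7f = 45
addr_hi [27+:5] = (word>>27) & 0x1f = 17  ←
addr_hi signed 5b, MSB=1: 17 - 32 = -15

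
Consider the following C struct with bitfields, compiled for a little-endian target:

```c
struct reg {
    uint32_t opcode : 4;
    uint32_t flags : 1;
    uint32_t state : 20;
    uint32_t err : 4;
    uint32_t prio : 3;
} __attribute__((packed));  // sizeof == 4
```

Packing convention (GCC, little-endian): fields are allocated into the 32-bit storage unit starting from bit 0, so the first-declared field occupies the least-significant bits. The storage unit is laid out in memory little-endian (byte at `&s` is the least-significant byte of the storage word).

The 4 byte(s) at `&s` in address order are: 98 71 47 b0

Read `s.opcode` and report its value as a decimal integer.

[0]=0x98 [1]=0x71 [2]=0x47 [3]=0xb0 (little-endian) → word 0xb0477198
opcode:4 @ bit 0 → (0xb0477198>>0)&0xf = 0x8  ←
flags:1 @ bit 4 → (0xb0477198>>4)&0x1 = 0x1
state:20 @ bit 5 → (0xb0477198>>5)&0xfffff = 0x23b8c
err:4 @ bit 25 → (0xb0477198>>25)&0xf = 0x8
prio:3 @ bit 29 → (0xb0477198>>29)&0x7 = 0x5

8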